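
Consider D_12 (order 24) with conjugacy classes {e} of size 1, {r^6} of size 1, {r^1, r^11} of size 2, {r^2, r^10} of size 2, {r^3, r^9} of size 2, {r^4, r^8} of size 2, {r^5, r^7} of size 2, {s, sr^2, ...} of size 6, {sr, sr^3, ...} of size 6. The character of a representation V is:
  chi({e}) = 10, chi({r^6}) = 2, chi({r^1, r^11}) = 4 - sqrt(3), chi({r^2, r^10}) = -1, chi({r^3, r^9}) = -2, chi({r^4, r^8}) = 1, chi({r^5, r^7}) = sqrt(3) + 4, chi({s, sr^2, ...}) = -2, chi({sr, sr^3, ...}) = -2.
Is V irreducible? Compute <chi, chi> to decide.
Not irreducible (reducible): <chi, chi> = 10 > 1.

Proof sketch: <chi, chi> = (1/|G|) sum_C |C| * |chi(C)|^2 = (1/24)[1*|10|^2 + 1*|2|^2 + 2*|4 - sqrt(3)|^2 + 2*|-1|^2 + 2*|-2|^2 + 2*|1|^2 + 2*|sqrt(3) + 4|^2 + 6*|-2|^2 + 6*|-2|^2]
  = (1/24)[(100) + (4) + (38 - 16*sqrt(3)) + (2) + (8) + (2) + (16*sqrt(3) + 38) + (24) + (24)] = 240/24 = 10.
A character is irreducible iff <chi, chi> = 1, so this representation is reducible.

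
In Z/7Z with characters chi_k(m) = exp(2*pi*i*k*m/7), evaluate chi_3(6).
chi_3(6) = zeta_7^18 = exp(-6*I*pi/7)

Solution. chi_3(6) = zeta_7^(3*6) = zeta_7^18. Since zeta_7^7 = 1, this equals zeta_7^4 = exp(2*pi*i*4/7) = exp(-6*I*pi/7).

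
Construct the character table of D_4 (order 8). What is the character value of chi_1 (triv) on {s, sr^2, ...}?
Conjugacy classes: {e} of size 1, {r^2} of size 1, {r^1, r^3} of size 2, {s, sr^2, ...} of size 2, {sr, sr^3, ...} of size 2.
Character table:
  irrep \ class              {e} (size 1)  {r^2} (size 1)  {r^1, r^3} (size 2)  {s, sr^2, ...} (size 2)  {sr, sr^3, ...} (size 2)
  chi_1 (triv)               1             1               1                    1                        1                       
  chi_2 (sign: r->1, s->-1)  1             1               1                    -1                       -1                      
  chi_3 (r->-1, s->1)        1             1               -1                   1                        -1                      
  chi_4 (r->-1, s->-1)       1             1               -1                   -1                       1                       
  chi_5 (2d, j=1)            2             -2              0                    0                        0                       

Spot check: chi_1 (triv) on {s, sr^2, ...} = 1.

Reasoning: D_4 has order 2*4 = 8 with 5 conjugacy classes, hence 5 irreducibles. Sum of squared dims 1 + 1 + 1 + 1 + 4 = 8 = |G|. Linear characters come from the abelianisation; the 2-dimensional irreps have character r^k -> 2*cos(2*pi*j*k/4), reflections -> 0.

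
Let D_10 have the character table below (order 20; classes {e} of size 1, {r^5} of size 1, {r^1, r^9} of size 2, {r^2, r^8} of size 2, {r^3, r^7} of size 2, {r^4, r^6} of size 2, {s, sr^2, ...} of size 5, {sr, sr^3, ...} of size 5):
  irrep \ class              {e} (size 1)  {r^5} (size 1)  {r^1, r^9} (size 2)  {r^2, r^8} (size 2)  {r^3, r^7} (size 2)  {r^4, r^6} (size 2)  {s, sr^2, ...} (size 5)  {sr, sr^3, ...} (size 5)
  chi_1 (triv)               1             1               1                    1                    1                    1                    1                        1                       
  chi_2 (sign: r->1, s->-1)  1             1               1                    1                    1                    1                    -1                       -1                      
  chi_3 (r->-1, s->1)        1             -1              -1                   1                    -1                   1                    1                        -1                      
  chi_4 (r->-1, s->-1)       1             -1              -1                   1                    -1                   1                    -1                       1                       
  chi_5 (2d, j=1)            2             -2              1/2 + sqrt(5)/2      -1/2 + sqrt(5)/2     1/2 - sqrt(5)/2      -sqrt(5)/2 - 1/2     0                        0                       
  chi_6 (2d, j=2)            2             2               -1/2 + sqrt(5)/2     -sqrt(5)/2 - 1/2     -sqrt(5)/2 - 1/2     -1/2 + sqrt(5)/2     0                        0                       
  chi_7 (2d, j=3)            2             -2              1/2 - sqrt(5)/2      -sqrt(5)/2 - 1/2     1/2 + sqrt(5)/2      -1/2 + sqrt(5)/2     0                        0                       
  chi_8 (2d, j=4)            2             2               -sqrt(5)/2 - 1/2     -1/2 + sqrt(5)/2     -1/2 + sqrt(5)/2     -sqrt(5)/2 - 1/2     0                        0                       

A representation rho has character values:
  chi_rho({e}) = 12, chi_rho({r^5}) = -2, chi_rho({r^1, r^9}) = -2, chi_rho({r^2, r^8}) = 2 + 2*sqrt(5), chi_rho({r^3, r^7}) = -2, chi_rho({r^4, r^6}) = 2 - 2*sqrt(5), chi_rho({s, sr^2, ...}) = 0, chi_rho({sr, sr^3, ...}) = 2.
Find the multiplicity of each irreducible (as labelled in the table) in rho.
Multiplicities: chi_1: 1, chi_2: 0, chi_3: 1, chi_4: 2, chi_5: 2, chi_6: 0, chi_7: 0, chi_8: 2.

Use <chi_rho, chi> = (1/|G|) sum_C |C| * chi_rho(C) * conj(chi(C)) with |G| = 20 for each irreducible chi in the table:
  <chi_rho, chi_1> = (1/20)[1*(12)*conj(1) + 1*(-2)*conj(1) + 2*(-2)*conj(1) + 2*(2 + 2*sqrt(5))*conj(1) + 2*(-2)*conj(1) + 2*(2 - 2*sqrt(5))*conj(1) + 5*(0)*conj(1) + 5*(2)*conj(1)]
      = (1/20)[(12) + (-2) + (-4) + (4 + 4*sqrt(5)) + (-4) + (4 - 4*sqrt(5)) + (0) + (10)] = 20/20 = 1
  <chi_rho, chi_2> = (1/20)[1*(12)*conj(1) + 1*(-2)*conj(1) + 2*(-2)*conj(1) + 2*(2 + 2*sqrt(5))*conj(1) + 2*(-2)*conj(1) + 2*(2 - 2*sqrt(5))*conj(1) + 5*(0)*conj(-1) + 5*(2)*conj(-1)]
      = (1/20)[(12) + (-2) + (-4) + (4 + 4*sqrt(5)) + (-4) + (4 - 4*sqrt(5)) + (0) + (-10)] = 0/20 = 0
  <chi_rho, chi_3> = (1/20)[1*(12)*conj(1) + 1*(-2)*conj(-1) + 2*(-2)*conj(-1) + 2*(2 + 2*sqrt(5))*conj(1) + 2*(-2)*conj(-1) + 2*(2 - 2*sqrt(5))*conj(1) + 5*(0)*conj(1) + 5*(2)*conj(-1)]
      = (1/20)[(12) + (2) + (4) + (4 + 4*sqrt(5)) + (4) + (4 - 4*sqrt(5)) + (0) + (-10)] = 20/20 = 1
  <chi_rho, chi_4> = (1/20)[1*(12)*conj(1) + 1*(-2)*conj(-1) + 2*(-2)*conj(-1) + 2*(2 + 2*sqrt(5))*conj(1) + 2*(-2)*conj(-1) + 2*(2 - 2*sqrt(5))*conj(1) + 5*(0)*conj(-1) + 5*(2)*conj(1)]
      = (1/20)[(12) + (2) + (4) + (4 + 4*sqrt(5)) + (4) + (4 - 4*sqrt(5)) + (0) + (10)] = 40/20 = 2
  <chi_rho, chi_5> = (1/20)[1*(12)*conj(2) + 1*(-2)*conj(-2) + 2*(-2)*conj(1/2 + sqrt(5)/2) + 2*(2 + 2*sqrt(5))*conj(-1/2 + sqrt(5)/2) + 2*(-2)*conj(1/2 - sqrt(5)/2) + 2*(2 - 2*sqrt(5))*conj(-sqrt(5)/2 - 1/2) + 5*(0)*conj(0) + 5*(2)*conj(0)]
      = (1/20)[(24) + (4) + (-2*sqrt(5) - 2) + (8) + (-2 + 2*sqrt(5)) + (8) + (0) + (0)] = 40/20 = 2
  <chi_rho, chi_6> = (1/20)[1*(12)*conj(2) + 1*(-2)*conj(2) + 2*(-2)*conj(-1/2 + sqrt(5)/2) + 2*(2 + 2*sqrt(5))*conj(-sqrt(5)/2 - 1/2) + 2*(-2)*conj(-sqrt(5)/2 - 1/2) + 2*(2 - 2*sqrt(5))*conj(-1/2 + sqrt(5)/2) + 5*(0)*conj(0) + 5*(2)*conj(0)]
      = (1/20)[(24) + (-4) + (2 - 2*sqrt(5)) + (-12 - 4*sqrt(5)) + (2 + 2*sqrt(5)) + (-12 + 4*sqrt(5)) + (0) + (0)] = 0/20 = 0
  <chi_rho, chi_7> = (1/20)[1*(12)*conj(2) + 1*(-2)*conj(-2) + 2*(-2)*conj(1/2 - sqrt(5)/2) + 2*(2 + 2*sqrt(5))*conj(-sqrt(5)/2 - 1/2) + 2*(-2)*conj(1/2 + sqrt(5)/2) + 2*(2 - 2*sqrt(5))*conj(-1/2 + sqrt(5)/2) + 5*(0)*conj(0) + 5*(2)*conj(0)]
      = (1/20)[(24) + (4) + (-2 + 2*sqrt(5)) + (-12 - 4*sqrt(5)) + (-2*sqrt(5) - 2) + (-12 + 4*sqrt(5)) + (0) + (0)] = 0/20 = 0
  <chi_rho, chi_8> = (1/20)[1*(12)*conj(2) + 1*(-2)*conj(2) + 2*(-2)*conj(-sqrt(5)/2 - 1/2) + 2*(2 + 2*sqrt(5))*conj(-1/2 + sqrt(5)/2) + 2*(-2)*conj(-1/2 + sqrt(5)/2) + 2*(2 - 2*sqrt(5))*conj(-sqrt(5)/2 - 1/2) + 5*(0)*conj(0) + 5*(2)*conj(0)]
      = (1/20)[(24) + (-4) + (2 + 2*sqrt(5)) + (8) + (2 - 2*sqrt(5)) + (8) + (0) + (0)] = 40/20 = 2
Dimension check: dim(rho) = sum (mult * dim) = 1*1 + 0*1 + 1*1 + 2*1 + 2*2 + 0*2 + 0*2 + 2*2 = 12 = chi_rho(e) = 12.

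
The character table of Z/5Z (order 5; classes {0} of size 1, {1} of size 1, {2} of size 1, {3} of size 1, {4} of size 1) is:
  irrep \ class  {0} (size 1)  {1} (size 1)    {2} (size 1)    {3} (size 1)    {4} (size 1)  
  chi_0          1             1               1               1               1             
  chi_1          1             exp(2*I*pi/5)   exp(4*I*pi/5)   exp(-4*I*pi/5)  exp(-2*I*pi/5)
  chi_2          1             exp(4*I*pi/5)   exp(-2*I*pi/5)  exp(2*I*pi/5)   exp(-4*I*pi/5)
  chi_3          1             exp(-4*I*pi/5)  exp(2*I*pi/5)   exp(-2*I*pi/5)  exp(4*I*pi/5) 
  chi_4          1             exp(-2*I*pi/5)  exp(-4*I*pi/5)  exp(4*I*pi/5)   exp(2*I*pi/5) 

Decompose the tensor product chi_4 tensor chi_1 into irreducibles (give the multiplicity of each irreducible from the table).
chi_4 tensor chi_1 = chi_0 (all other irreducibles have multiplicity 0).

Working: The character of a tensor product is the pointwise product (chi_4 * chi_1)(C) = chi_4(C) * chi_1(C):
  {0}: (1)*(1), {1}: (exp(-2*I*pi/5))*(exp(2*I*pi/5)), {2}: (exp(-4*I*pi/5))*(exp(4*I*pi/5)), {3}: (exp(4*I*pi/5))*(exp(-4*I*pi/5)), {4}: (exp(2*I*pi/5))*(exp(-2*I*pi/5))
so (chi_4 * chi_1) takes values
  {0} -> 1, {1} -> 1, {2} -> 1, {3} -> 1, {4} -> 1.
Now take the inner product of this character with each irreducible chi from the table, <chi_4*chi_1, chi> = (1/5) sum_C |C| (chi_4*chi_1)(C) conj(chi(C)):
  <chi_4*chi_1, chi_0> = (1/5)[1*(1)*conj(1) + 1*(1)*conj(1) + 1*(1)*conj(1) + 1*(1)*conj(1) + 1*(1)*conj(1)]
      = (1/5)[(1) + (1) + (1) + (1) + (1)] = 5/5 = 1
  <chi_4*chi_1, chi_1> = (1/5)[1*(1)*conj(1) + 1*(1)*conj(exp(2*I*pi/5)) + 1*(1)*conj(exp(4*I*pi/5)) + 1*(1)*conj(exp(-4*I*pi/5)) + 1*(1)*conj(exp(-2*I*pi/5))]
      = (1/5)[(1) + (exp(-2*I*pi/5)) + (exp(-4*I*pi/5)) + (exp(4*I*pi/5)) + (exp(2*I*pi/5))] = 0/5 = 0
  <chi_4*chi_1, chi_2> = (1/5)[1*(1)*conj(1) + 1*(1)*conj(exp(4*I*pi/5)) + 1*(1)*conj(exp(-2*I*pi/5)) + 1*(1)*conj(exp(2*I*pi/5)) + 1*(1)*conj(exp(-4*I*pi/5))]
      = (1/5)[(1) + (exp(-4*I*pi/5)) + (exp(2*I*pi/5)) + (exp(-2*I*pi/5)) + (exp(4*I*pi/5))] = 0/5 = 0
  <chi_4*chi_1, chi_3> = (1/5)[1*(1)*conj(1) + 1*(1)*conj(exp(-4*I*pi/5)) + 1*(1)*conj(exp(2*I*pi/5)) + 1*(1)*conj(exp(-2*I*pi/5)) + 1*(1)*conj(exp(4*I*pi/5))]
      = (1/5)[(1) + (exp(4*I*pi/5)) + (exp(-2*I*pi/5)) + (exp(2*I*pi/5)) + (exp(-4*I*pi/5))] = 0/5 = 0
  <chi_4*chi_1, chi_4> = (1/5)[1*(1)*conj(1) + 1*(1)*conj(exp(-2*I*pi/5)) + 1*(1)*conj(exp(-4*I*pi/5)) + 1*(1)*conj(exp(4*I*pi/5)) + 1*(1)*conj(exp(2*I*pi/5))]
      = (1/5)[(1) + (exp(2*I*pi/5)) + (exp(4*I*pi/5)) + (exp(-4*I*pi/5)) + (exp(-2*I*pi/5))] = 0/5 = 0
(Exp terms are combined using exp(i*s)*conj(exp(i*t)) = exp(i*(s-t)), and sums of them are collapsed using the identity that for every m > 1 the m distinct m-th roots of unity sum to 0, e.g. 1 + exp(2*I*pi/3) + exp(-2*I*pi/3) = 0.)
Hence the multiplicities are chi_0: 1. Dimension check: dim(chi_4)*dim(chi_1) = 1*1 = 1 and sum (mult * dim) = 1*1 = 1.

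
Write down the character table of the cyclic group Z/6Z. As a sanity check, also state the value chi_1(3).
Character table of Z/6Z (irreps indexed chi_0,...,chi_5 with chi_k(m) = zeta_6^(k*m), zeta_6 = exp(2*pi*i/6)):
  irrep \ class  {0} (size 1)  {1} (size 1)    {2} (size 1)    {3} (size 1)  {4} (size 1)    {5} (size 1)  
  chi_0          1             1               1               1             1               1             
  chi_1          1             exp(I*pi/3)     exp(2*I*pi/3)   -1            exp(-2*I*pi/3)  exp(-I*pi/3)  
  chi_2          1             exp(2*I*pi/3)   exp(-2*I*pi/3)  1             exp(2*I*pi/3)   exp(-2*I*pi/3)
  chi_3          1             -1              1               -1            1               -1            
  chi_4          1             exp(-2*I*pi/3)  exp(2*I*pi/3)   1             exp(-2*I*pi/3)  exp(2*I*pi/3) 
  chi_5          1             exp(-I*pi/3)    exp(-2*I*pi/3)  -1            exp(2*I*pi/3)   exp(I*pi/3)   

Spot check: chi_1(3) = zeta_6^(1*3) = zeta_6^3 = -1.

Argument: Z/6Z is abelian, so all 6 irreducible complex representations are 1-dimensional. They are given by chi_k(m) = zeta_6^(k*m) for k = 0,...,5. Row orthogonality: sum_m chi_k(m) conj(chi_l(m)) = 6 * [k = l].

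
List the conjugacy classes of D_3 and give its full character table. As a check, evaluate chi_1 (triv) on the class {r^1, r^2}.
Conjugacy classes: {e} of size 1, {r^1, r^2} of size 2, {s, sr, ..., sr^2} of size 3.
Character table:
  irrep \ class              {e} (size 1)  {r^1, r^2} (size 2)  {s, sr, ..., sr^2} (size 3)
  chi_1 (triv)               1             1                    1                          
  chi_2 (sign: r->1, s->-1)  1             1                    -1                         
  chi_3 (2d, j=1)            2             -1                   0                          

Spot check: chi_1 (triv) on {r^1, r^2} = 1.

D_3 has order 2*3 = 6 with 3 conjugacy classes, hence 3 irreducibles. Sum of squared dims 1 + 1 + 4 = 6 = |G|. Linear characters come from the abelianisation; the 2-dimensional irreps have character r^k -> 2*cos(2*pi*j*k/3), reflections -> 0.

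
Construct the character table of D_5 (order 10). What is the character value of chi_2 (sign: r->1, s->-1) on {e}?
Conjugacy classes: {e} of size 1, {r^1, r^4} of size 2, {r^2, r^3} of size 2, {s, sr, ..., sr^4} of size 5.
Character table:
  irrep \ class              {e} (size 1)  {r^1, r^4} (size 2)  {r^2, r^3} (size 2)  {s, sr, ..., sr^4} (size 5)
  chi_1 (triv)               1             1                    1                    1                          
  chi_2 (sign: r->1, s->-1)  1             1                    1                    -1                         
  chi_3 (2d, j=1)            2             -1/2 + sqrt(5)/2     -sqrt(5)/2 - 1/2     0                          
  chi_4 (2d, j=2)            2             -sqrt(5)/2 - 1/2     -1/2 + sqrt(5)/2     0                          

Spot check: chi_2 (sign: r->1, s->-1) on {e} = 1.

Reasoning: D_5 has order 2*5 = 10 with 4 conjugacy classes, hence 4 irreducibles. Sum of squared dims 1 + 1 + 4 + 4 = 10 = |G|. Linear characters come from the abelianisation; the 2-dimensional irreps have character r^k -> 2*cos(2*pi*j*k/5), reflections -> 0.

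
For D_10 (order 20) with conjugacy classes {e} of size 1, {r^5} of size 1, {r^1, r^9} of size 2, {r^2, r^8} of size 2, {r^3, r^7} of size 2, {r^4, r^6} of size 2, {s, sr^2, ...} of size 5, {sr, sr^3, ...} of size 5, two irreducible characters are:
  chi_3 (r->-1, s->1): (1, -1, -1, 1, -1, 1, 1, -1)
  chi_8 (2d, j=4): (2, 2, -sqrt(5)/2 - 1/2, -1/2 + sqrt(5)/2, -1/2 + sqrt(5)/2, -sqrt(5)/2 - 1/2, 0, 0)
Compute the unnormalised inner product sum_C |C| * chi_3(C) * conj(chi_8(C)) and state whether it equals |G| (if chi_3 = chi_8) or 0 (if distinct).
Sum = 0; so <chi_3, chi_8> = 0 (distinct irreducibles are orthogonal).

Working: Compute term by term over conjugacy classes (|C| * chi_3(C) * conj(chi_8(C))):
  1*(1)*conj(2) + 1*(-1)*conj(2) + 2*(-1)*conj(-sqrt(5)/2 - 1/2) + 2*(1)*conj(-1/2 + sqrt(5)/2) + 2*(-1)*conj(-1/2 + sqrt(5)/2) + 2*(1)*conj(-sqrt(5)/2 - 1/2) + 5*(1)*conj(0) + 5*(-1)*conj(0)
  = (2) + (-2) + (1 + sqrt(5)) + (-1 + sqrt(5)) + (1 - sqrt(5)) + (-sqrt(5) - 1) + (0) + (0)
  = 0.
Dividing by |G| = 20 gives 0/20 = 0, matching the row-orthogonality relation <chi_3, chi_8> = [chi_3 = chi_8].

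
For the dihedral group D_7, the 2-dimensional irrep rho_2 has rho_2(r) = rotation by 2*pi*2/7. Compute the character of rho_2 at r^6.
chi_{rho_2}(r^6) = 2*cos(2*pi*2*6/7) = -2*cos(3*pi/7)

Details: rho_2(r^6) is rotation by angle 2*pi*2*6/7, whose trace is 2*cos(2*pi*2*6/7) = -2*cos(3*pi/7).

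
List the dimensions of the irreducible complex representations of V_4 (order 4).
Dimensions: 1, 1, 1, 1

Why: There are 4 irreducibles (= number of conjugacy classes). Their dimensions d_i satisfy sum d_i^2 = |G| = 4: 1 + 1 + 1 + 1 = 4.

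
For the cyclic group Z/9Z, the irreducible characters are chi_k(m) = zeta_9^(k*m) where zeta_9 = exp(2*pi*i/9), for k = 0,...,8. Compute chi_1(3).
chi_1(3) = zeta_9^3 = exp(2*I*pi/3)

Derivation: chi_1(3) = zeta_9^(1*3) = zeta_9^3. Since zeta_9^9 = 1, this equals zeta_9^3 = exp(2*pi*i*3/9) = exp(2*I*pi/3).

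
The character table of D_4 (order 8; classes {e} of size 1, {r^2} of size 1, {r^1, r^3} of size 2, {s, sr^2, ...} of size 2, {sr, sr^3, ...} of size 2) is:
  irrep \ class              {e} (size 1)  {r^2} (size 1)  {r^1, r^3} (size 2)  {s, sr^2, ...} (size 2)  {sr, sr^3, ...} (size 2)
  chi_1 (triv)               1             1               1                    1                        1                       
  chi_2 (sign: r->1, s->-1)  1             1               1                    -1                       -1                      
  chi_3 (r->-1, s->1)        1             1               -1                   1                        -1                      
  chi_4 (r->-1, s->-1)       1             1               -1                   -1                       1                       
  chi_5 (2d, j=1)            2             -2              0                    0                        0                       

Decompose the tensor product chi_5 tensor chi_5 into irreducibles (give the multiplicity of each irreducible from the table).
chi_5 tensor chi_5 = chi_1 + chi_2 + chi_3 + chi_4 (all other irreducibles have multiplicity 0).

Reasoning: The character of a tensor product is the pointwise product (chi_5 * chi_5)(C) = chi_5(C) * chi_5(C):
  {e}: (2)*(2), {r^2}: (-2)*(-2), {r^1, r^3}: (0)*(0), {s, sr^2, ...}: (0)*(0), {sr, sr^3, ...}: (0)*(0)
so (chi_5 * chi_5) takes values
  {e} -> 4, {r^2} -> 4, {r^1, r^3} -> 0, {s, sr^2, ...} -> 0, {sr, sr^3, ...} -> 0.
Now take the inner product of this character with each irreducible chi from the table, <chi_5*chi_5, chi> = (1/8) sum_C |C| (chi_5*chi_5)(C) conj(chi(C)):
  <chi_5*chi_5, chi_1> = (1/8)[1*(4)*conj(1) + 1*(4)*conj(1) + 2*(0)*conj(1) + 2*(0)*conj(1) + 2*(0)*conj(1)]
      = (1/8)[(4) + (4) + (0) + (0) + (0)] = 8/8 = 1
  <chi_5*chi_5, chi_2> = (1/8)[1*(4)*conj(1) + 1*(4)*conj(1) + 2*(0)*conj(1) + 2*(0)*conj(-1) + 2*(0)*conj(-1)]
      = (1/8)[(4) + (4) + (0) + (0) + (0)] = 8/8 = 1
  <chi_5*chi_5, chi_3> = (1/8)[1*(4)*conj(1) + 1*(4)*conj(1) + 2*(0)*conj(-1) + 2*(0)*conj(1) + 2*(0)*conj(-1)]
      = (1/8)[(4) + (4) + (0) + (0) + (0)] = 8/8 = 1
  <chi_5*chi_5, chi_4> = (1/8)[1*(4)*conj(1) + 1*(4)*conj(1) + 2*(0)*conj(-1) + 2*(0)*conj(-1) + 2*(0)*conj(1)]
      = (1/8)[(4) + (4) + (0) + (0) + (0)] = 8/8 = 1
  <chi_5*chi_5, chi_5> = (1/8)[1*(4)*conj(2) + 1*(4)*conj(-2) + 2*(0)*conj(0) + 2*(0)*conj(0) + 2*(0)*conj(0)]
      = (1/8)[(8) + (-8) + (0) + (0) + (0)] = 0/8 = 0
Hence the multiplicities are chi_1: 1, chi_2: 1, chi_3: 1, chi_4: 1. Dimension check: dim(chi_5)*dim(chi_5) = 2*2 = 4 and sum (mult * dim) = 1*1 + 1*1 + 1*1 + 1*1 = 4.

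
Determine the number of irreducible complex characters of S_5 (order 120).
7

The number of irreducible complex representations of a finite group equals its number of conjugacy classes. Conjugacy classes in S_5 correspond to cycle types, i.e. partitions of 5; there are p(5) = 7 of them, so S_5 (order 120) has exactly 7 irreducible complex representations.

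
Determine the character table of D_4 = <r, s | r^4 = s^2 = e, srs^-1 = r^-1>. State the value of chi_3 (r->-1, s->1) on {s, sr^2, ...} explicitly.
Conjugacy classes: {e} of size 1, {r^2} of size 1, {r^1, r^3} of size 2, {s, sr^2, ...} of size 2, {sr, sr^3, ...} of size 2.
Character table:
  irrep \ class              {e} (size 1)  {r^2} (size 1)  {r^1, r^3} (size 2)  {s, sr^2, ...} (size 2)  {sr, sr^3, ...} (size 2)
  chi_1 (triv)               1             1               1                    1                        1                       
  chi_2 (sign: r->1, s->-1)  1             1               1                    -1                       -1                      
  chi_3 (r->-1, s->1)        1             1               -1                   1                        -1                      
  chi_4 (r->-1, s->-1)       1             1               -1                   -1                       1                       
  chi_5 (2d, j=1)            2             -2              0                    0                        0                       

Spot check: chi_3 (r->-1, s->1) on {s, sr^2, ...} = 1.

Derivation: D_4 has order 2*4 = 8 with 5 conjugacy classes, hence 5 irreducibles. Sum of squared dims 1 + 1 + 1 + 1 + 4 = 8 = |G|. Linear characters come from the abelianisation; the 2-dimensional irreps have character r^k -> 2*cos(2*pi*j*k/4), reflections -> 0.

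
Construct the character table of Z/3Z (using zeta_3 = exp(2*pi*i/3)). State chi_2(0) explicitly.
Character table of Z/3Z (irreps indexed chi_0,...,chi_2 with chi_k(m) = zeta_3^(k*m), zeta_3 = exp(2*pi*i/3)):
  irrep \ class  {0} (size 1)  {1} (size 1)    {2} (size 1)  
  chi_0          1             1               1             
  chi_1          1             exp(2*I*pi/3)   exp(-2*I*pi/3)
  chi_2          1             exp(-2*I*pi/3)  exp(2*I*pi/3) 

Spot check: chi_2(0) = zeta_3^(2*0) = zeta_3^0 = 1.

Reasoning: Z/3Z is abelian, so all 3 irreducible complex representations are 1-dimensional. They are given by chi_k(m) = zeta_3^(k*m) for k = 0,...,2. Row orthogonality: sum_m chi_k(m) conj(chi_l(m)) = 3 * [k = l].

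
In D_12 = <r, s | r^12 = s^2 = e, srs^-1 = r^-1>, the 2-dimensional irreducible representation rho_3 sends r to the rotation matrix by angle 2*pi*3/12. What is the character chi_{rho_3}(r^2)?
chi_{rho_3}(r^2) = 2*cos(2*pi*3*2/12) = -2

Justification: rho_3(r^2) is rotation by angle 2*pi*3*2/12, whose trace is 2*cos(2*pi*3*2/12) = -2.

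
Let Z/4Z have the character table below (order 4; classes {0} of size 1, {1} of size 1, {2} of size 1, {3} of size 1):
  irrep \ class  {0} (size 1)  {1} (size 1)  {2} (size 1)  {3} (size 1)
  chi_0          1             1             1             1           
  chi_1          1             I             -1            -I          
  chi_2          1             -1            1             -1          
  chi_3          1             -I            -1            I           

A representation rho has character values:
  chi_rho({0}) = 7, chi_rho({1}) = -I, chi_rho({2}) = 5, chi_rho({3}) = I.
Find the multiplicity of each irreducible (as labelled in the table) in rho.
Multiplicities: chi_0: 3, chi_1: 0, chi_2: 3, chi_3: 1.

Argument: Use <chi_rho, chi> = (1/|G|) sum_C |C| * chi_rho(C) * conj(chi(C)) with |G| = 4 for each irreducible chi in the table:
  <chi_rho, chi_0> = (1/4)[1*(7)*conj(1) + 1*(-I)*conj(1) + 1*(5)*conj(1) + 1*(I)*conj(1)]
      = (1/4)[(7) + (-I) + (5) + (I)] = 12/4 = 3
  <chi_rho, chi_1> = (1/4)[1*(7)*conj(1) + 1*(-I)*conj(I) + 1*(5)*conj(-1) + 1*(I)*conj(-I)]
      = (1/4)[(7) + (-1) + (-5) + (-1)] = 0/4 = 0
  <chi_rho, chi_2> = (1/4)[1*(7)*conj(1) + 1*(-I)*conj(-1) + 1*(5)*conj(1) + 1*(I)*conj(-1)]
      = (1/4)[(7) + (I) + (5) + (-I)] = 12/4 = 3
  <chi_rho, chi_3> = (1/4)[1*(7)*conj(1) + 1*(-I)*conj(-I) + 1*(5)*conj(-1) + 1*(I)*conj(I)]
      = (1/4)[(7) + (1) + (-5) + (1)] = 4/4 = 1
(Exp terms are combined using exp(i*s)*conj(exp(i*t)) = exp(i*(s-t)), and sums of them are collapsed using the identity that for every m > 1 the m distinct m-th roots of unity sum to 0, e.g. 1 + exp(2*I*pi/3) + exp(-2*I*pi/3) = 0.)
Dimension check: dim(rho) = sum (mult * dim) = 3*1 + 0*1 + 3*1 + 1*1 = 7 = chi_rho(e) = 7.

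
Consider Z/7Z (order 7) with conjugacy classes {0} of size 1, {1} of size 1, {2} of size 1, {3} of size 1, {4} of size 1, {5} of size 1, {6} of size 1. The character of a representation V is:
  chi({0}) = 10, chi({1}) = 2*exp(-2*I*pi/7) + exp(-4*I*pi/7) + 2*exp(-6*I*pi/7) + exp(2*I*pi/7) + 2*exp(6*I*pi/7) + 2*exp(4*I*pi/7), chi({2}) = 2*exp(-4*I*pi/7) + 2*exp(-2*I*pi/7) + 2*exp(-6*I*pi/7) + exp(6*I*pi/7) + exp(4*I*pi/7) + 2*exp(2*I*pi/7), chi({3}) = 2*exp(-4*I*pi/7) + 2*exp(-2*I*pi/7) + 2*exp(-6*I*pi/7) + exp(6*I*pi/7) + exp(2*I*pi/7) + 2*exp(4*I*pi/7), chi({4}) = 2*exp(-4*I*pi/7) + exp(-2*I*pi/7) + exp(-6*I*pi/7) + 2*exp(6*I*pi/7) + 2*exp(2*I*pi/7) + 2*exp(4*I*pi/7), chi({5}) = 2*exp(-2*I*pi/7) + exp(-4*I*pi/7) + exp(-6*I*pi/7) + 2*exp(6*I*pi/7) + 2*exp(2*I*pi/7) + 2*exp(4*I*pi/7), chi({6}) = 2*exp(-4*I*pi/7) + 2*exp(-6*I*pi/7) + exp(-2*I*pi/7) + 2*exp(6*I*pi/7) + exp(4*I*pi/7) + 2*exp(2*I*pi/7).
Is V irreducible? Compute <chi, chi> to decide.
Not irreducible (reducible): <chi, chi> = 18 > 1.

Derivation: <chi, chi> = (1/|G|) sum_C |C| * |chi(C)|^2 = (1/7)[1*|10|^2 + 1*|2*exp(-2*I*pi/7) + exp(-4*I*pi/7) + 2*exp(-6*I*pi/7) + exp(2*I*pi/7) + 2*exp(6*I*pi/7) + 2*exp(4*I*pi/7)|^2 + 1*|2*exp(-4*I*pi/7) + 2*exp(-2*I*pi/7) + 2*exp(-6*I*pi/7) + exp(6*I*pi/7) + exp(4*I*pi/7) + 2*exp(2*I*pi/7)|^2 + 1*|2*exp(-4*I*pi/7) + 2*exp(-2*I*pi/7) + 2*exp(-6*I*pi/7) + exp(6*I*pi/7) + exp(2*I*pi/7) + 2*exp(4*I*pi/7)|^2 + 1*|2*exp(-4*I*pi/7) + exp(-2*I*pi/7) + exp(-6*I*pi/7) + 2*exp(6*I*pi/7) + 2*exp(2*I*pi/7) + 2*exp(4*I*pi/7)|^2 + 1*|2*exp(-2*I*pi/7) + exp(-4*I*pi/7) + exp(-6*I*pi/7) + 2*exp(6*I*pi/7) + 2*exp(2*I*pi/7) + 2*exp(4*I*pi/7)|^2 + 1*|2*exp(-4*I*pi/7) + 2*exp(-6*I*pi/7) + exp(-2*I*pi/7) + 2*exp(6*I*pi/7) + exp(4*I*pi/7) + 2*exp(2*I*pi/7)|^2]
  = (1/7)[(100) + (18 + 14*exp(-4*I*pi/7) + 14*exp(-2*I*pi/7) + 13*exp(-6*I*pi/7) + 13*exp(6*I*pi/7) + 14*exp(2*I*pi/7) + 14*exp(4*I*pi/7)) + (18 + 14*exp(-4*I*pi/7) + 13*exp(-2*I*pi/7) + 14*exp(-6*I*pi/7) + 14*exp(6*I*pi/7) + 13*exp(2*I*pi/7) + 14*exp(4*I*pi/7)) + (18 + 13*exp(-4*I*pi/7) + 14*exp(-2*I*pi/7) + 14*exp(-6*I*pi/7) + 14*exp(6*I*pi/7) + 14*exp(2*I*pi/7) + 13*exp(4*I*pi/7)) + (18 + 13*exp(-4*I*pi/7) + 14*exp(-2*I*pi/7) + 14*exp(-6*I*pi/7) + 14*exp(6*I*pi/7) + 14*exp(2*I*pi/7) + 13*exp(4*I*pi/7)) + (18 + 14*exp(-4*I*pi/7) + 13*exp(-2*I*pi/7) + 14*exp(-6*I*pi/7) + 14*exp(6*I*pi/7) + 13*exp(2*I*pi/7) + 14*exp(4*I*pi/7)) + (18 + 14*exp(-4*I*pi/7) + 14*exp(-2*I*pi/7) + 13*exp(-6*I*pi/7) + 13*exp(6*I*pi/7) + 14*exp(2*I*pi/7) + 14*exp(4*I*pi/7))] = 126/7 = 18.
(Exp terms are combined using exp(i*s)*conj(exp(i*t)) = exp(i*(s-t)), and sums of them are collapsed using the identity that for every m > 1 the m distinct m-th roots of unity sum to 0, e.g. 1 + exp(2*I*pi/3) + exp(-2*I*pi/3) = 0.)
A character is irreducible iff <chi, chi> = 1, so this representation is reducible.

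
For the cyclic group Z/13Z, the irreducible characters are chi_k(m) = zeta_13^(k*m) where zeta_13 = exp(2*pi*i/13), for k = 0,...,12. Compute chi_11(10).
chi_11(10) = zeta_13^110 = exp(12*I*pi/13)

Proof sketch: chi_11(10) = zeta_13^(11*10) = zeta_13^110. Since zeta_13^13 = 1, this equals zeta_13^6 = exp(2*pi*i*6/13) = exp(12*I*pi/13).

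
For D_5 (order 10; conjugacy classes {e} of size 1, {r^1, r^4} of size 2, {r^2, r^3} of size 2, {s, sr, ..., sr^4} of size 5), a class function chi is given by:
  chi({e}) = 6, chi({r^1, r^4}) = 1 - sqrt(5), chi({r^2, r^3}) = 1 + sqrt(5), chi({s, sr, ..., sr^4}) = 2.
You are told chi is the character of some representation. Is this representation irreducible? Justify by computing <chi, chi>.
Not irreducible (reducible): <chi, chi> = 8 > 1.

Working: <chi, chi> = (1/|G|) sum_C |C| * |chi(C)|^2 = (1/10)[1*|6|^2 + 2*|1 - sqrt(5)|^2 + 2*|1 + sqrt(5)|^2 + 5*|2|^2]
  = (1/10)[(36) + (12 - 4*sqrt(5)) + (4*sqrt(5) + 12) + (20)] = 80/10 = 8.
A character is irreducible iff <chi, chi> = 1, so this representation is reducible.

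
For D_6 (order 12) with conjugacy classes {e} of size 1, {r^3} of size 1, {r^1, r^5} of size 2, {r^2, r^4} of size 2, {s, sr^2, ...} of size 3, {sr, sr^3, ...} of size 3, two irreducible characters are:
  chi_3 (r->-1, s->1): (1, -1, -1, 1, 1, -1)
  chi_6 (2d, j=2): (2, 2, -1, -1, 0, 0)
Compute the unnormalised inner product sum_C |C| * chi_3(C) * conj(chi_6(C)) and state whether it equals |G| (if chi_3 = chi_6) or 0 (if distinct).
Sum = 0; so <chi_3, chi_6> = 0 (distinct irreducibles are orthogonal).

Explanation: Compute term by term over conjugacy classes (|C| * chi_3(C) * conj(chi_6(C))):
  1*(1)*conj(2) + 1*(-1)*conj(2) + 2*(-1)*conj(-1) + 2*(1)*conj(-1) + 3*(1)*conj(0) + 3*(-1)*conj(0)
  = (2) + (-2) + (2) + (-2) + (0) + (0)
  = 0.
Dividing by |G| = 12 gives 0/12 = 0, matching the row-orthogonality relation <chi_3, chi_6> = [chi_3 = chi_6].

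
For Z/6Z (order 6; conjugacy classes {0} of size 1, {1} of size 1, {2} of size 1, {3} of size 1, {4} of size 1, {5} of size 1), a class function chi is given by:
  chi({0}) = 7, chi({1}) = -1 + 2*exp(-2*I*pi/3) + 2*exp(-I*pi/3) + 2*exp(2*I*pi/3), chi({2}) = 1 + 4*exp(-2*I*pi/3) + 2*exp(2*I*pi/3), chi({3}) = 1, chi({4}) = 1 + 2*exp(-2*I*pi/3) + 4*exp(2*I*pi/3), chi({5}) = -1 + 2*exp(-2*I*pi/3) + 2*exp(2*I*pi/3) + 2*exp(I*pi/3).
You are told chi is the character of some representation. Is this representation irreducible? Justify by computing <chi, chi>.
Not irreducible (reducible): <chi, chi> = 13 > 1.

Derivation: <chi, chi> = (1/|G|) sum_C |C| * |chi(C)|^2 = (1/6)[1*|7|^2 + 1*|-1 + 2*exp(-2*I*pi/3) + 2*exp(-I*pi/3) + 2*exp(2*I*pi/3)|^2 + 1*|1 + 4*exp(-2*I*pi/3) + 2*exp(2*I*pi/3)|^2 + 1*|1|^2 + 1*|1 + 2*exp(-2*I*pi/3) + 4*exp(2*I*pi/3)|^2 + 1*|-1 + 2*exp(-2*I*pi/3) + 2*exp(2*I*pi/3) + 2*exp(I*pi/3)|^2]
  = (1/6)[(49) + (7) + (7) + (1) + (7) + (7)] = 78/6 = 13.
(Exp terms are combined using exp(i*s)*conj(exp(i*t)) = exp(i*(s-t)), and sums of them are collapsed using the identity that for every m > 1 the m distinct m-th roots of unity sum to 0, e.g. 1 + exp(2*I*pi/3) + exp(-2*I*pi/3) = 0.)
A character is irreducible iff <chi, chi> = 1, so this representation is reducible.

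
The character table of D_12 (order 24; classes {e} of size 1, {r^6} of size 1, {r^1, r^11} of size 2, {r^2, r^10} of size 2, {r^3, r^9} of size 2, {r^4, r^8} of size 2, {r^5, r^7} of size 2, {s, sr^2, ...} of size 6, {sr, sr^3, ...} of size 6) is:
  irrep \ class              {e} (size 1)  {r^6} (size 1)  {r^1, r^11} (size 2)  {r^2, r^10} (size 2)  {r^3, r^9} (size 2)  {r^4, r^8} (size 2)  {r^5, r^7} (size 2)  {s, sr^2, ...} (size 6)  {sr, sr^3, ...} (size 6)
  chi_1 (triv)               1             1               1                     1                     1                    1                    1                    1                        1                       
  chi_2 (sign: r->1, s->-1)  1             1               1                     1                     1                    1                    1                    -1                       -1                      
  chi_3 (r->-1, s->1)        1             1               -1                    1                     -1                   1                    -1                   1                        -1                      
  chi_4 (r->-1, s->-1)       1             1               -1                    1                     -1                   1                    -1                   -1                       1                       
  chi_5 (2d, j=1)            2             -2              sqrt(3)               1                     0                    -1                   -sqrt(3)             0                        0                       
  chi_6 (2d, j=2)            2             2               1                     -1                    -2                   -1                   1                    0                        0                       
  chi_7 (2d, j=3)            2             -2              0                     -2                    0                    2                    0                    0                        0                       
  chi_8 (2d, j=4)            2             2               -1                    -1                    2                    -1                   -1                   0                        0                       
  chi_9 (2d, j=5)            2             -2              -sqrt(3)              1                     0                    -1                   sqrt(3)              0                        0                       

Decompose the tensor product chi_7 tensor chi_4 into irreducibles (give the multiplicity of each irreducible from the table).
chi_7 tensor chi_4 = chi_7 (all other irreducibles have multiplicity 0).

Argument: The character of a tensor product is the pointwise product (chi_7 * chi_4)(C) = chi_7(C) * chi_4(C):
  {e}: (2)*(1), {r^6}: (-2)*(1), {r^1, r^11}: (0)*(-1), {r^2, r^10}: (-2)*(1), {r^3, r^9}: (0)*(-1), {r^4, r^8}: (2)*(1), {r^5, r^7}: (0)*(-1), {s, sr^2, ...}: (0)*(-1), {sr, sr^3, ...}: (0)*(1)
so (chi_7 * chi_4) takes values
  {e} -> 2, {r^6} -> -2, {r^1, r^11} -> 0, {r^2, r^10} -> -2, {r^3, r^9} -> 0, {r^4, r^8} -> 2, {r^5, r^7} -> 0, {s, sr^2, ...} -> 0, {sr, sr^3, ...} -> 0.
Now take the inner product of this character with each irreducible chi from the table, <chi_7*chi_4, chi> = (1/24) sum_C |C| (chi_7*chi_4)(C) conj(chi(C)):
  <chi_7*chi_4, chi_1> = (1/24)[1*(2)*conj(1) + 1*(-2)*conj(1) + 2*(0)*conj(1) + 2*(-2)*conj(1) + 2*(0)*conj(1) + 2*(2)*conj(1) + 2*(0)*conj(1) + 6*(0)*conj(1) + 6*(0)*conj(1)]
      = (1/24)[(2) + (-2) + (0) + (-4) + (0) + (4) + (0) + (0) + (0)] = 0/24 = 0
  <chi_7*chi_4, chi_2> = (1/24)[1*(2)*conj(1) + 1*(-2)*conj(1) + 2*(0)*conj(1) + 2*(-2)*conj(1) + 2*(0)*conj(1) + 2*(2)*conj(1) + 2*(0)*conj(1) + 6*(0)*conj(-1) + 6*(0)*conj(-1)]
      = (1/24)[(2) + (-2) + (0) + (-4) + (0) + (4) + (0) + (0) + (0)] = 0/24 = 0
  <chi_7*chi_4, chi_3> = (1/24)[1*(2)*conj(1) + 1*(-2)*conj(1) + 2*(0)*conj(-1) + 2*(-2)*conj(1) + 2*(0)*conj(-1) + 2*(2)*conj(1) + 2*(0)*conj(-1) + 6*(0)*conj(1) + 6*(0)*conj(-1)]
      = (1/24)[(2) + (-2) + (0) + (-4) + (0) + (4) + (0) + (0) + (0)] = 0/24 = 0
  <chi_7*chi_4, chi_4> = (1/24)[1*(2)*conj(1) + 1*(-2)*conj(1) + 2*(0)*conj(-1) + 2*(-2)*conj(1) + 2*(0)*conj(-1) + 2*(2)*conj(1) + 2*(0)*conj(-1) + 6*(0)*conj(-1) + 6*(0)*conj(1)]
      = (1/24)[(2) + (-2) + (0) + (-4) + (0) + (4) + (0) + (0) + (0)] = 0/24 = 0
  <chi_7*chi_4, chi_5> = (1/24)[1*(2)*conj(2) + 1*(-2)*conj(-2) + 2*(0)*conj(sqrt(3)) + 2*(-2)*conj(1) + 2*(0)*conj(0) + 2*(2)*conj(-1) + 2*(0)*conj(-sqrt(3)) + 6*(0)*conj(0) + 6*(0)*conj(0)]
      = (1/24)[(4) + (4) + (0) + (-4) + (0) + (-4) + (0) + (0) + (0)] = 0/24 = 0
  <chi_7*chi_4, chi_6> = (1/24)[1*(2)*conj(2) + 1*(-2)*conj(2) + 2*(0)*conj(1) + 2*(-2)*conj(-1) + 2*(0)*conj(-2) + 2*(2)*conj(-1) + 2*(0)*conj(1) + 6*(0)*conj(0) + 6*(0)*conj(0)]
      = (1/24)[(4) + (-4) + (0) + (4) + (0) + (-4) + (0) + (0) + (0)] = 0/24 = 0
  <chi_7*chi_4, chi_7> = (1/24)[1*(2)*conj(2) + 1*(-2)*conj(-2) + 2*(0)*conj(0) + 2*(-2)*conj(-2) + 2*(0)*conj(0) + 2*(2)*conj(2) + 2*(0)*conj(0) + 6*(0)*conj(0) + 6*(0)*conj(0)]
      = (1/24)[(4) + (4) + (0) + (8) + (0) + (8) + (0) + (0) + (0)] = 24/24 = 1
  <chi_7*chi_4, chi_8> = (1/24)[1*(2)*conj(2) + 1*(-2)*conj(2) + 2*(0)*conj(-1) + 2*(-2)*conj(-1) + 2*(0)*conj(2) + 2*(2)*conj(-1) + 2*(0)*conj(-1) + 6*(0)*conj(0) + 6*(0)*conj(0)]
      = (1/24)[(4) + (-4) + (0) + (4) + (0) + (-4) + (0) + (0) + (0)] = 0/24 = 0
  <chi_7*chi_4, chi_9> = (1/24)[1*(2)*conj(2) + 1*(-2)*conj(-2) + 2*(0)*conj(-sqrt(3)) + 2*(-2)*conj(1) + 2*(0)*conj(0) + 2*(2)*conj(-1) + 2*(0)*conj(sqrt(3)) + 6*(0)*conj(0) + 6*(0)*conj(0)]
      = (1/24)[(4) + (4) + (0) + (-4) + (0) + (-4) + (0) + (0) + (0)] = 0/24 = 0
Hence the multiplicities are chi_7: 1. Dimension check: dim(chi_7)*dim(chi_4) = 2*1 = 2 and sum (mult * dim) = 1*2 = 2.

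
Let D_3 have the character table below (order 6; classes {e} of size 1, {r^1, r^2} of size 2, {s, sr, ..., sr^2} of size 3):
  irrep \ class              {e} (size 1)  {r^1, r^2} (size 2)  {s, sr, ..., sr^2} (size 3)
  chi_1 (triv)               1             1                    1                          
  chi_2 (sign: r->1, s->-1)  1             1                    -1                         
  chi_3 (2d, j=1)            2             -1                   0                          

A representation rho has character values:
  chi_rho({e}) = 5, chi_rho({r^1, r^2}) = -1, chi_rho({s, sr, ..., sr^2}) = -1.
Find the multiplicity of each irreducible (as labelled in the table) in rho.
Multiplicities: chi_1: 0, chi_2: 1, chi_3: 2.

Use <chi_rho, chi> = (1/|G|) sum_C |C| * chi_rho(C) * conj(chi(C)) with |G| = 6 for each irreducible chi in the table:
  <chi_rho, chi_1> = (1/6)[1*(5)*conj(1) + 2*(-1)*conj(1) + 3*(-1)*conj(1)]
      = (1/6)[(5) + (-2) + (-3)] = 0/6 = 0
  <chi_rho, chi_2> = (1/6)[1*(5)*conj(1) + 2*(-1)*conj(1) + 3*(-1)*conj(-1)]
      = (1/6)[(5) + (-2) + (3)] = 6/6 = 1
  <chi_rho, chi_3> = (1/6)[1*(5)*conj(2) + 2*(-1)*conj(-1) + 3*(-1)*conj(0)]
      = (1/6)[(10) + (2) + (0)] = 12/6 = 2
Dimension check: dim(rho) = sum (mult * dim) = 0*1 + 1*1 + 2*2 = 5 = chi_rho(e) = 5.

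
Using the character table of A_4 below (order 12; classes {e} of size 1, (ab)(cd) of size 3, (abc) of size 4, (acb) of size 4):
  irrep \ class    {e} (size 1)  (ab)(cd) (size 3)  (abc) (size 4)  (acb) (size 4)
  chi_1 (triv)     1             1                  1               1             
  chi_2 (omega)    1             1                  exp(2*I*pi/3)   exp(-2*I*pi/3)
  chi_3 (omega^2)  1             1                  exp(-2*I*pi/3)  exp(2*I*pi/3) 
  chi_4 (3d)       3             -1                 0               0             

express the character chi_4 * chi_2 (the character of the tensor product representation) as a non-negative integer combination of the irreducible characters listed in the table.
chi_4 tensor chi_2 = chi_4 (all other irreducibles have multiplicity 0).

Reasoning: The character of a tensor product is the pointwise product (chi_4 * chi_2)(C) = chi_4(C) * chi_2(C):
  {e}: (3)*(1), (ab)(cd): (-1)*(1), (abc): (0)*(exp(2*I*pi/3)), (acb): (0)*(exp(-2*I*pi/3))
so (chi_4 * chi_2) takes values
  {e} -> 3, (ab)(cd) -> -1, (abc) -> 0, (acb) -> 0.
Now take the inner product of this character with each irreducible chi from the table, <chi_4*chi_2, chi> = (1/12) sum_C |C| (chi_4*chi_2)(C) conj(chi(C)):
  <chi_4*chi_2, chi_1> = (1/12)[1*(3)*conj(1) + 3*(-1)*conj(1) + 4*(0)*conj(1) + 4*(0)*conj(1)]
      = (1/12)[(3) + (-3) + (0) + (0)] = 0/12 = 0
  <chi_4*chi_2, chi_2> = (1/12)[1*(3)*conj(1) + 3*(-1)*conj(1) + 4*(0)*conj(exp(2*I*pi/3)) + 4*(0)*conj(exp(-2*I*pi/3))]
      = (1/12)[(3) + (-3) + (0) + (0)] = 0/12 = 0
  <chi_4*chi_2, chi_3> = (1/12)[1*(3)*conj(1) + 3*(-1)*conj(1) + 4*(0)*conj(exp(-2*I*pi/3)) + 4*(0)*conj(exp(2*I*pi/3))]
      = (1/12)[(3) + (-3) + (0) + (0)] = 0/12 = 0
  <chi_4*chi_2, chi_4> = (1/12)[1*(3)*conj(3) + 3*(-1)*conj(-1) + 4*(0)*conj(0) + 4*(0)*conj(0)]
      = (1/12)[(9) + (3) + (0) + (0)] = 12/12 = 1
(Exp terms are combined using exp(i*s)*conj(exp(i*t)) = exp(i*(s-t)), and sums of them are collapsed using the identity that for every m > 1 the m distinct m-th roots of unity sum to 0, e.g. 1 + exp(2*I*pi/3) + exp(-2*I*pi/3) = 0.)
Hence the multiplicities are chi_4: 1. Dimension check: dim(chi_4)*dim(chi_2) = 3*1 = 3 and sum (mult * dim) = 1*3 = 3.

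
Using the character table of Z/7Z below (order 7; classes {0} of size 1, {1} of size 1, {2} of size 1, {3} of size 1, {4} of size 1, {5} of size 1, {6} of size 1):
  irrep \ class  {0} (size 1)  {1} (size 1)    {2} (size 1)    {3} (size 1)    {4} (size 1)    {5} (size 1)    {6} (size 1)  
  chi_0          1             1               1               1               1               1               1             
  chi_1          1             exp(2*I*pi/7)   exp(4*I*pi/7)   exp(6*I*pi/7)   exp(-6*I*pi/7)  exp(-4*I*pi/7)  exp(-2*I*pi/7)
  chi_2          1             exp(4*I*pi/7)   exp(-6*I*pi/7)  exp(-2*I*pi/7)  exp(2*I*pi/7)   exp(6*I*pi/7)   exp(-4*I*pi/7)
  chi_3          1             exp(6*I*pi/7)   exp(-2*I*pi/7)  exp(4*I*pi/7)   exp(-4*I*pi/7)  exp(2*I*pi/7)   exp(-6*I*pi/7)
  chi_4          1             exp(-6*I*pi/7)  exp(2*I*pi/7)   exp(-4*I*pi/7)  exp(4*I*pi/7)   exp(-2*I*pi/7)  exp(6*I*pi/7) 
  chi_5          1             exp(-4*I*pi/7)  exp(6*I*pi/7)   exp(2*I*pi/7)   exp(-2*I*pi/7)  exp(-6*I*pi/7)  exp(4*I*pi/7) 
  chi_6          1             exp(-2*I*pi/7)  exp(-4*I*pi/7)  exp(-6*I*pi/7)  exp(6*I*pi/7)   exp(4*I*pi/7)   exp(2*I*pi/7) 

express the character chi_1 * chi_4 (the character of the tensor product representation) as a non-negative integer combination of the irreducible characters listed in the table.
chi_1 tensor chi_4 = chi_5 (all other irreducibles have multiplicity 0).

The character of a tensor product is the pointwise product (chi_1 * chi_4)(C) = chi_1(C) * chi_4(C):
  {0}: (1)*(1), {1}: (exp(2*I*pi/7))*(exp(-6*I*pi/7)), {2}: (exp(4*I*pi/7))*(exp(2*I*pi/7)), {3}: (exp(6*I*pi/7))*(exp(-4*I*pi/7)), {4}: (exp(-6*I*pi/7))*(exp(4*I*pi/7)), {5}: (exp(-4*I*pi/7))*(exp(-2*I*pi/7)), {6}: (exp(-2*I*pi/7))*(exp(6*I*pi/7))
so (chi_1 * chi_4) takes values
  {0} -> 1, {1} -> exp(-4*I*pi/7), {2} -> exp(6*I*pi/7), {3} -> exp(2*I*pi/7), {4} -> exp(-2*I*pi/7), {5} -> exp(-6*I*pi/7), {6} -> exp(4*I*pi/7).
Now take the inner product of this character with each irreducible chi from the table, <chi_1*chi_4, chi> = (1/7) sum_C |C| (chi_1*chi_4)(C) conj(chi(C)):
  <chi_1*chi_4, chi_0> = (1/7)[1*(1)*conj(1) + 1*(exp(-4*I*pi/7))*conj(1) + 1*(exp(6*I*pi/7))*conj(1) + 1*(exp(2*I*pi/7))*conj(1) + 1*(exp(-2*I*pi/7))*conj(1) + 1*(exp(-6*I*pi/7))*conj(1) + 1*(exp(4*I*pi/7))*conj(1)]
      = (1/7)[(1) + (exp(-4*I*pi/7)) + (exp(6*I*pi/7)) + (exp(2*I*pi/7)) + (exp(-2*I*pi/7)) + (exp(-6*I*pi/7)) + (exp(4*I*pi/7))] = 0/7 = 0
  <chi_1*chi_4, chi_1> = (1/7)[1*(1)*conj(1) + 1*(exp(-4*I*pi/7))*conj(exp(2*I*pi/7)) + 1*(exp(6*I*pi/7))*conj(exp(4*I*pi/7)) + 1*(exp(2*I*pi/7))*conj(exp(6*I*pi/7)) + 1*(exp(-2*I*pi/7))*conj(exp(-6*I*pi/7)) + 1*(exp(-6*I*pi/7))*conj(exp(-4*I*pi/7)) + 1*(exp(4*I*pi/7))*conj(exp(-2*I*pi/7))]
      = (1/7)[(1) + (exp(-6*I*pi/7)) + (exp(2*I*pi/7)) + (exp(-4*I*pi/7)) + (exp(4*I*pi/7)) + (exp(-2*I*pi/7)) + (exp(6*I*pi/7))] = 0/7 = 0
  <chi_1*chi_4, chi_2> = (1/7)[1*(1)*conj(1) + 1*(exp(-4*I*pi/7))*conj(exp(4*I*pi/7)) + 1*(exp(6*I*pi/7))*conj(exp(-6*I*pi/7)) + 1*(exp(2*I*pi/7))*conj(exp(-2*I*pi/7)) + 1*(exp(-2*I*pi/7))*conj(exp(2*I*pi/7)) + 1*(exp(-6*I*pi/7))*conj(exp(6*I*pi/7)) + 1*(exp(4*I*pi/7))*conj(exp(-4*I*pi/7))]
      = (1/7)[(1) + (exp(6*I*pi/7)) + (exp(-2*I*pi/7)) + (exp(4*I*pi/7)) + (exp(-4*I*pi/7)) + (exp(2*I*pi/7)) + (exp(-6*I*pi/7))] = 0/7 = 0
  <chi_1*chi_4, chi_3> = (1/7)[1*(1)*conj(1) + 1*(exp(-4*I*pi/7))*conj(exp(6*I*pi/7)) + 1*(exp(6*I*pi/7))*conj(exp(-2*I*pi/7)) + 1*(exp(2*I*pi/7))*conj(exp(4*I*pi/7)) + 1*(exp(-2*I*pi/7))*conj(exp(-4*I*pi/7)) + 1*(exp(-6*I*pi/7))*conj(exp(2*I*pi/7)) + 1*(exp(4*I*pi/7))*conj(exp(-6*I*pi/7))]
      = (1/7)[(1) + (exp(4*I*pi/7)) + (exp(-6*I*pi/7)) + (exp(-2*I*pi/7)) + (exp(2*I*pi/7)) + (exp(6*I*pi/7)) + (exp(-4*I*pi/7))] = 0/7 = 0
  <chi_1*chi_4, chi_4> = (1/7)[1*(1)*conj(1) + 1*(exp(-4*I*pi/7))*conj(exp(-6*I*pi/7)) + 1*(exp(6*I*pi/7))*conj(exp(2*I*pi/7)) + 1*(exp(2*I*pi/7))*conj(exp(-4*I*pi/7)) + 1*(exp(-2*I*pi/7))*conj(exp(4*I*pi/7)) + 1*(exp(-6*I*pi/7))*conj(exp(-2*I*pi/7)) + 1*(exp(4*I*pi/7))*conj(exp(6*I*pi/7))]
      = (1/7)[(1) + (exp(2*I*pi/7)) + (exp(4*I*pi/7)) + (exp(6*I*pi/7)) + (exp(-6*I*pi/7)) + (exp(-4*I*pi/7)) + (exp(-2*I*pi/7))] = 0/7 = 0
  <chi_1*chi_4, chi_5> = (1/7)[1*(1)*conj(1) + 1*(exp(-4*I*pi/7))*conj(exp(-4*I*pi/7)) + 1*(exp(6*I*pi/7))*conj(exp(6*I*pi/7)) + 1*(exp(2*I*pi/7))*conj(exp(2*I*pi/7)) + 1*(exp(-2*I*pi/7))*conj(exp(-2*I*pi/7)) + 1*(exp(-6*I*pi/7))*conj(exp(-6*I*pi/7)) + 1*(exp(4*I*pi/7))*conj(exp(4*I*pi/7))]
      = (1/7)[(1) + (1) + (1) + (1) + (1) + (1) + (1)] = 7/7 = 1
  <chi_1*chi_4, chi_6> = (1/7)[1*(1)*conj(1) + 1*(exp(-4*I*pi/7))*conj(exp(-2*I*pi/7)) + 1*(exp(6*I*pi/7))*conj(exp(-4*I*pi/7)) + 1*(exp(2*I*pi/7))*conj(exp(-6*I*pi/7)) + 1*(exp(-2*I*pi/7))*conj(exp(6*I*pi/7)) + 1*(exp(-6*I*pi/7))*conj(exp(4*I*pi/7)) + 1*(exp(4*I*pi/7))*conj(exp(2*I*pi/7))]
      = (1/7)[(1) + (exp(-2*I*pi/7)) + (exp(-4*I*pi/7)) + (exp(-6*I*pi/7)) + (exp(6*I*pi/7)) + (exp(4*I*pi/7)) + (exp(2*I*pi/7))] = 0/7 = 0
(Exp terms are combined using exp(i*s)*conj(exp(i*t)) = exp(i*(s-t)), and sums of them are collapsed using the identity that for every m > 1 the m distinct m-th roots of unity sum to 0, e.g. 1 + exp(2*I*pi/3) + exp(-2*I*pi/3) = 0.)
Hence the multiplicities are chi_5: 1. Dimension check: dim(chi_1)*dim(chi_4) = 1*1 = 1 and sum (mult * dim) = 1*1 = 1.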